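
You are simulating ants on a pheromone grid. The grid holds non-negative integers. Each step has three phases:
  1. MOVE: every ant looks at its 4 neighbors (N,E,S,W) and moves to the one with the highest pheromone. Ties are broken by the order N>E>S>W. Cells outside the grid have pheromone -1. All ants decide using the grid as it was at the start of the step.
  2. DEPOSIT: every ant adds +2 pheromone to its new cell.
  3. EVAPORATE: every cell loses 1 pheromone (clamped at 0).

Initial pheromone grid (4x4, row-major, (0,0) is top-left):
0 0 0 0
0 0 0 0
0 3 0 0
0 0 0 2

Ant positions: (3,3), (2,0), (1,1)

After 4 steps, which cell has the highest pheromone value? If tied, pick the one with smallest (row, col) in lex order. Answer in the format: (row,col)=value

Answer: (2,1)=7

Derivation:
Step 1: ant0:(3,3)->N->(2,3) | ant1:(2,0)->E->(2,1) | ant2:(1,1)->S->(2,1)
  grid max=6 at (2,1)
Step 2: ant0:(2,3)->S->(3,3) | ant1:(2,1)->N->(1,1) | ant2:(2,1)->N->(1,1)
  grid max=5 at (2,1)
Step 3: ant0:(3,3)->N->(2,3) | ant1:(1,1)->S->(2,1) | ant2:(1,1)->S->(2,1)
  grid max=8 at (2,1)
Step 4: ant0:(2,3)->S->(3,3) | ant1:(2,1)->N->(1,1) | ant2:(2,1)->N->(1,1)
  grid max=7 at (2,1)
Final grid:
  0 0 0 0
  0 5 0 0
  0 7 0 0
  0 0 0 2
Max pheromone 7 at (2,1)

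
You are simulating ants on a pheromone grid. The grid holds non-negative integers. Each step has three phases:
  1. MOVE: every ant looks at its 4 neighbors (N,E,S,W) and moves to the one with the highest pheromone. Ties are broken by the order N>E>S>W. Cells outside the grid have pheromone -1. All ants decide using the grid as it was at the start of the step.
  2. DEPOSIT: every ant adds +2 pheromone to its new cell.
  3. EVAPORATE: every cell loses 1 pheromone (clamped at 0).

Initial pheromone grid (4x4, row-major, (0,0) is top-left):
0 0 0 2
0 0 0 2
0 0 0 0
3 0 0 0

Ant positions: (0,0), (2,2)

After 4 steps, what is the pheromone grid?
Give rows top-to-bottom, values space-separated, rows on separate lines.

After step 1: ants at (0,1),(1,2)
  0 1 0 1
  0 0 1 1
  0 0 0 0
  2 0 0 0
After step 2: ants at (0,2),(1,3)
  0 0 1 0
  0 0 0 2
  0 0 0 0
  1 0 0 0
After step 3: ants at (0,3),(0,3)
  0 0 0 3
  0 0 0 1
  0 0 0 0
  0 0 0 0
After step 4: ants at (1,3),(1,3)
  0 0 0 2
  0 0 0 4
  0 0 0 0
  0 0 0 0

0 0 0 2
0 0 0 4
0 0 0 0
0 0 0 0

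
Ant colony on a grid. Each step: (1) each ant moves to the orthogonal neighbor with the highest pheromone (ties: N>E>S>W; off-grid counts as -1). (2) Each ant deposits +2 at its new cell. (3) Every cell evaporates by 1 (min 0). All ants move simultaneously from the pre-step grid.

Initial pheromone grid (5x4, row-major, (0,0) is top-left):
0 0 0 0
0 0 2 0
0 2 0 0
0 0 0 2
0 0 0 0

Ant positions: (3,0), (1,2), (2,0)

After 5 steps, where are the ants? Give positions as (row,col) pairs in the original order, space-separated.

Step 1: ant0:(3,0)->N->(2,0) | ant1:(1,2)->N->(0,2) | ant2:(2,0)->E->(2,1)
  grid max=3 at (2,1)
Step 2: ant0:(2,0)->E->(2,1) | ant1:(0,2)->S->(1,2) | ant2:(2,1)->W->(2,0)
  grid max=4 at (2,1)
Step 3: ant0:(2,1)->W->(2,0) | ant1:(1,2)->N->(0,2) | ant2:(2,0)->E->(2,1)
  grid max=5 at (2,1)
Step 4: ant0:(2,0)->E->(2,1) | ant1:(0,2)->S->(1,2) | ant2:(2,1)->W->(2,0)
  grid max=6 at (2,1)
Step 5: ant0:(2,1)->W->(2,0) | ant1:(1,2)->N->(0,2) | ant2:(2,0)->E->(2,1)
  grid max=7 at (2,1)

(2,0) (0,2) (2,1)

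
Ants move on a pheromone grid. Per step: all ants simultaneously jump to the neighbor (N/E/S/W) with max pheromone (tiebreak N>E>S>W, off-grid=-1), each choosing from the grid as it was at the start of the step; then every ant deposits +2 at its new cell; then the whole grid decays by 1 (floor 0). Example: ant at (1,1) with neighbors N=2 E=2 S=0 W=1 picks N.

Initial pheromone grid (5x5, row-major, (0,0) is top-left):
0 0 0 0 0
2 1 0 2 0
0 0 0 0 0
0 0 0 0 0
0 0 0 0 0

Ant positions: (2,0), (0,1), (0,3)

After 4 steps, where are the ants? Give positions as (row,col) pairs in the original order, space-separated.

Step 1: ant0:(2,0)->N->(1,0) | ant1:(0,1)->S->(1,1) | ant2:(0,3)->S->(1,3)
  grid max=3 at (1,0)
Step 2: ant0:(1,0)->E->(1,1) | ant1:(1,1)->W->(1,0) | ant2:(1,3)->N->(0,3)
  grid max=4 at (1,0)
Step 3: ant0:(1,1)->W->(1,0) | ant1:(1,0)->E->(1,1) | ant2:(0,3)->S->(1,3)
  grid max=5 at (1,0)
Step 4: ant0:(1,0)->E->(1,1) | ant1:(1,1)->W->(1,0) | ant2:(1,3)->N->(0,3)
  grid max=6 at (1,0)

(1,1) (1,0) (0,3)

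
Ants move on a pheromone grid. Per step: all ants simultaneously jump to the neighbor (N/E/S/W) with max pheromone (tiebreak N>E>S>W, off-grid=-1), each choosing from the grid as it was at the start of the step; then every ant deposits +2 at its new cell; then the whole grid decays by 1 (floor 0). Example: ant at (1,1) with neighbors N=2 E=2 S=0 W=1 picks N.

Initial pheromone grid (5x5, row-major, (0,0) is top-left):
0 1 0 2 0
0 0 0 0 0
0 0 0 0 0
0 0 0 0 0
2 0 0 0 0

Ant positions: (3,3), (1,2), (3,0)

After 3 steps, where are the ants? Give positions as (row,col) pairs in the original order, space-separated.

Step 1: ant0:(3,3)->N->(2,3) | ant1:(1,2)->N->(0,2) | ant2:(3,0)->S->(4,0)
  grid max=3 at (4,0)
Step 2: ant0:(2,3)->N->(1,3) | ant1:(0,2)->E->(0,3) | ant2:(4,0)->N->(3,0)
  grid max=2 at (0,3)
Step 3: ant0:(1,3)->N->(0,3) | ant1:(0,3)->S->(1,3) | ant2:(3,0)->S->(4,0)
  grid max=3 at (0,3)

(0,3) (1,3) (4,0)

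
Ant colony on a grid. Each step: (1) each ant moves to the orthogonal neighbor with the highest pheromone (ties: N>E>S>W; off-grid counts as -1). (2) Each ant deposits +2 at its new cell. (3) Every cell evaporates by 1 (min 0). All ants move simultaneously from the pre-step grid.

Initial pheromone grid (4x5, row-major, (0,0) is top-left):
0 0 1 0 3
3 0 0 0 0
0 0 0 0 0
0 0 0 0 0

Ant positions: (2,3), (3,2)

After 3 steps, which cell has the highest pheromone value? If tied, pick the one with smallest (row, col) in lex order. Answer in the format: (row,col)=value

Answer: (0,4)=2

Derivation:
Step 1: ant0:(2,3)->N->(1,3) | ant1:(3,2)->N->(2,2)
  grid max=2 at (0,4)
Step 2: ant0:(1,3)->N->(0,3) | ant1:(2,2)->N->(1,2)
  grid max=1 at (0,3)
Step 3: ant0:(0,3)->E->(0,4) | ant1:(1,2)->N->(0,2)
  grid max=2 at (0,4)
Final grid:
  0 0 1 0 2
  0 0 0 0 0
  0 0 0 0 0
  0 0 0 0 0
Max pheromone 2 at (0,4)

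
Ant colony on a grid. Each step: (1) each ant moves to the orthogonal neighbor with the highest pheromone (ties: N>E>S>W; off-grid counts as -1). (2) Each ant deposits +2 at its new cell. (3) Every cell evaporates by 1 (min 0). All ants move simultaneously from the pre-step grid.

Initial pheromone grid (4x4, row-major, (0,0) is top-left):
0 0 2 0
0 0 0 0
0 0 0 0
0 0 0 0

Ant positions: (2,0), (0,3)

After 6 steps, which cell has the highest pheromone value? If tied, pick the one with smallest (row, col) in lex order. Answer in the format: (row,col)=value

Step 1: ant0:(2,0)->N->(1,0) | ant1:(0,3)->W->(0,2)
  grid max=3 at (0,2)
Step 2: ant0:(1,0)->N->(0,0) | ant1:(0,2)->E->(0,3)
  grid max=2 at (0,2)
Step 3: ant0:(0,0)->E->(0,1) | ant1:(0,3)->W->(0,2)
  grid max=3 at (0,2)
Step 4: ant0:(0,1)->E->(0,2) | ant1:(0,2)->W->(0,1)
  grid max=4 at (0,2)
Step 5: ant0:(0,2)->W->(0,1) | ant1:(0,1)->E->(0,2)
  grid max=5 at (0,2)
Step 6: ant0:(0,1)->E->(0,2) | ant1:(0,2)->W->(0,1)
  grid max=6 at (0,2)
Final grid:
  0 4 6 0
  0 0 0 0
  0 0 0 0
  0 0 0 0
Max pheromone 6 at (0,2)

Answer: (0,2)=6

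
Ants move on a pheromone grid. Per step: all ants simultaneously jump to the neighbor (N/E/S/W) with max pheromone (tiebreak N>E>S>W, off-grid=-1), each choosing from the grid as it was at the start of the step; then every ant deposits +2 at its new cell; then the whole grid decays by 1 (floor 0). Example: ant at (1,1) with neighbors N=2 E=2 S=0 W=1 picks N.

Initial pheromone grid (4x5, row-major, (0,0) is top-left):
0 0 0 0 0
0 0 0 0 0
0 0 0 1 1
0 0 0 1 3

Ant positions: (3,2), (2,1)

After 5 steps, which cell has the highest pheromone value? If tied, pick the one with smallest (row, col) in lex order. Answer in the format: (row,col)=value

Step 1: ant0:(3,2)->E->(3,3) | ant1:(2,1)->N->(1,1)
  grid max=2 at (3,3)
Step 2: ant0:(3,3)->E->(3,4) | ant1:(1,1)->N->(0,1)
  grid max=3 at (3,4)
Step 3: ant0:(3,4)->W->(3,3) | ant1:(0,1)->E->(0,2)
  grid max=2 at (3,3)
Step 4: ant0:(3,3)->E->(3,4) | ant1:(0,2)->E->(0,3)
  grid max=3 at (3,4)
Step 5: ant0:(3,4)->W->(3,3) | ant1:(0,3)->E->(0,4)
  grid max=2 at (3,3)
Final grid:
  0 0 0 0 1
  0 0 0 0 0
  0 0 0 0 0
  0 0 0 2 2
Max pheromone 2 at (3,3)

Answer: (3,3)=2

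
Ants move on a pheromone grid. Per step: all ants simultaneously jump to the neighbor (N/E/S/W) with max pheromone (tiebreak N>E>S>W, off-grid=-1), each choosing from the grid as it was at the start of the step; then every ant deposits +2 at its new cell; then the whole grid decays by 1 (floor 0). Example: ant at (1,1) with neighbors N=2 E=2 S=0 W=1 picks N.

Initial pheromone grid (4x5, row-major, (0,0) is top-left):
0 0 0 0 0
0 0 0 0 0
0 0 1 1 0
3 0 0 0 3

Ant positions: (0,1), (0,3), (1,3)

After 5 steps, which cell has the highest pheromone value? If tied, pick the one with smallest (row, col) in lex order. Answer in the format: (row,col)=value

Step 1: ant0:(0,1)->E->(0,2) | ant1:(0,3)->E->(0,4) | ant2:(1,3)->S->(2,3)
  grid max=2 at (2,3)
Step 2: ant0:(0,2)->E->(0,3) | ant1:(0,4)->S->(1,4) | ant2:(2,3)->N->(1,3)
  grid max=1 at (0,3)
Step 3: ant0:(0,3)->S->(1,3) | ant1:(1,4)->W->(1,3) | ant2:(1,3)->N->(0,3)
  grid max=4 at (1,3)
Step 4: ant0:(1,3)->N->(0,3) | ant1:(1,3)->N->(0,3) | ant2:(0,3)->S->(1,3)
  grid max=5 at (0,3)
Step 5: ant0:(0,3)->S->(1,3) | ant1:(0,3)->S->(1,3) | ant2:(1,3)->N->(0,3)
  grid max=8 at (1,3)
Final grid:
  0 0 0 6 0
  0 0 0 8 0
  0 0 0 0 0
  0 0 0 0 0
Max pheromone 8 at (1,3)

Answer: (1,3)=8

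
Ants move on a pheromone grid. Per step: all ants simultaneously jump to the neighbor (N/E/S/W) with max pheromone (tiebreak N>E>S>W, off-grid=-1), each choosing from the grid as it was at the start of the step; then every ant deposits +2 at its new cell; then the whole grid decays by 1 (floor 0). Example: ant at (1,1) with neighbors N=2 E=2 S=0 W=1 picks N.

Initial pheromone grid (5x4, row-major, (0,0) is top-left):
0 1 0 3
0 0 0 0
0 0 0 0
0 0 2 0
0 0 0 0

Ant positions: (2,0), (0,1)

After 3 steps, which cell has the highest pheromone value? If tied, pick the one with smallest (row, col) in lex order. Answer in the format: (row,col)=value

Step 1: ant0:(2,0)->N->(1,0) | ant1:(0,1)->E->(0,2)
  grid max=2 at (0,3)
Step 2: ant0:(1,0)->N->(0,0) | ant1:(0,2)->E->(0,3)
  grid max=3 at (0,3)
Step 3: ant0:(0,0)->E->(0,1) | ant1:(0,3)->S->(1,3)
  grid max=2 at (0,3)
Final grid:
  0 1 0 2
  0 0 0 1
  0 0 0 0
  0 0 0 0
  0 0 0 0
Max pheromone 2 at (0,3)

Answer: (0,3)=2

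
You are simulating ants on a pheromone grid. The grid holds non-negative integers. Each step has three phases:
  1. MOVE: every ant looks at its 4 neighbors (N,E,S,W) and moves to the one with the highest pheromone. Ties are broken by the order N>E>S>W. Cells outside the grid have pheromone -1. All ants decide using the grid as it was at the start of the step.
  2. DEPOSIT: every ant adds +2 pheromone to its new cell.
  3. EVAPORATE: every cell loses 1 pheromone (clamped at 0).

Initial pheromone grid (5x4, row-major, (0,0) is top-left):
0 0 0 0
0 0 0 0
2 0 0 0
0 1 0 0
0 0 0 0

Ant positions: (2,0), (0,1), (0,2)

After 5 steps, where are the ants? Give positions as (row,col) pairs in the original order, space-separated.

Step 1: ant0:(2,0)->N->(1,0) | ant1:(0,1)->E->(0,2) | ant2:(0,2)->E->(0,3)
  grid max=1 at (0,2)
Step 2: ant0:(1,0)->S->(2,0) | ant1:(0,2)->E->(0,3) | ant2:(0,3)->W->(0,2)
  grid max=2 at (0,2)
Step 3: ant0:(2,0)->N->(1,0) | ant1:(0,3)->W->(0,2) | ant2:(0,2)->E->(0,3)
  grid max=3 at (0,2)
Step 4: ant0:(1,0)->S->(2,0) | ant1:(0,2)->E->(0,3) | ant2:(0,3)->W->(0,2)
  grid max=4 at (0,2)
Step 5: ant0:(2,0)->N->(1,0) | ant1:(0,3)->W->(0,2) | ant2:(0,2)->E->(0,3)
  grid max=5 at (0,2)

(1,0) (0,2) (0,3)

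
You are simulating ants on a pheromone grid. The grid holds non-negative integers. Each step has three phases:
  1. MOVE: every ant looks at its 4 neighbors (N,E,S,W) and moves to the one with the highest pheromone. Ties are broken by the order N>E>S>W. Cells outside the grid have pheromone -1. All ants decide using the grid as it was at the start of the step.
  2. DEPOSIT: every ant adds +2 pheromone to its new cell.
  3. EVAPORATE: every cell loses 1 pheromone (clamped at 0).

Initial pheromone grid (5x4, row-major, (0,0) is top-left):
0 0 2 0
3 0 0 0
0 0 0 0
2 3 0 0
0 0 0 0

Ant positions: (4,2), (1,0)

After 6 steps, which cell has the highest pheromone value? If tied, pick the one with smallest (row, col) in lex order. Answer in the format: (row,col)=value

Answer: (1,0)=3

Derivation:
Step 1: ant0:(4,2)->N->(3,2) | ant1:(1,0)->N->(0,0)
  grid max=2 at (1,0)
Step 2: ant0:(3,2)->W->(3,1) | ant1:(0,0)->S->(1,0)
  grid max=3 at (1,0)
Step 3: ant0:(3,1)->N->(2,1) | ant1:(1,0)->N->(0,0)
  grid max=2 at (1,0)
Step 4: ant0:(2,1)->S->(3,1) | ant1:(0,0)->S->(1,0)
  grid max=3 at (1,0)
Step 5: ant0:(3,1)->N->(2,1) | ant1:(1,0)->N->(0,0)
  grid max=2 at (1,0)
Step 6: ant0:(2,1)->S->(3,1) | ant1:(0,0)->S->(1,0)
  grid max=3 at (1,0)
Final grid:
  0 0 0 0
  3 0 0 0
  0 0 0 0
  0 3 0 0
  0 0 0 0
Max pheromone 3 at (1,0)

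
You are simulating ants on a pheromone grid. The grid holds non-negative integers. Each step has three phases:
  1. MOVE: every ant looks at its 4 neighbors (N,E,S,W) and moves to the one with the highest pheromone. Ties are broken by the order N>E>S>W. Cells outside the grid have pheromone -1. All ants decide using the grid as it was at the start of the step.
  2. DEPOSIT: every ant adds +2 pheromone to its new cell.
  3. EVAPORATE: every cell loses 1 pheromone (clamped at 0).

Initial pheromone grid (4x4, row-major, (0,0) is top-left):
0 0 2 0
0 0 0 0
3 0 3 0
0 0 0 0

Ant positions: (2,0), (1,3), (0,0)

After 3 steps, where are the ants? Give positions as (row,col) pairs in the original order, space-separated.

Step 1: ant0:(2,0)->N->(1,0) | ant1:(1,3)->N->(0,3) | ant2:(0,0)->E->(0,1)
  grid max=2 at (2,0)
Step 2: ant0:(1,0)->S->(2,0) | ant1:(0,3)->W->(0,2) | ant2:(0,1)->E->(0,2)
  grid max=4 at (0,2)
Step 3: ant0:(2,0)->N->(1,0) | ant1:(0,2)->E->(0,3) | ant2:(0,2)->E->(0,3)
  grid max=3 at (0,2)

(1,0) (0,3) (0,3)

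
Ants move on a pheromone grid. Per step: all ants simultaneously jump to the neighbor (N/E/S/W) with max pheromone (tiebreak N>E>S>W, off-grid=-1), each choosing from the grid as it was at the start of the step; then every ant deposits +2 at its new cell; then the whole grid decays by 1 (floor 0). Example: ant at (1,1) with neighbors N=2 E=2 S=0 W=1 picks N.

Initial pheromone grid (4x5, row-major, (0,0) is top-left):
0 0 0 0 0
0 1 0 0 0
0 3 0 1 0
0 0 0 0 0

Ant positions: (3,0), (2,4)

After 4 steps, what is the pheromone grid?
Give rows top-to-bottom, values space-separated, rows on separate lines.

After step 1: ants at (2,0),(2,3)
  0 0 0 0 0
  0 0 0 0 0
  1 2 0 2 0
  0 0 0 0 0
After step 2: ants at (2,1),(1,3)
  0 0 0 0 0
  0 0 0 1 0
  0 3 0 1 0
  0 0 0 0 0
After step 3: ants at (1,1),(2,3)
  0 0 0 0 0
  0 1 0 0 0
  0 2 0 2 0
  0 0 0 0 0
After step 4: ants at (2,1),(1,3)
  0 0 0 0 0
  0 0 0 1 0
  0 3 0 1 0
  0 0 0 0 0

0 0 0 0 0
0 0 0 1 0
0 3 0 1 0
0 0 0 0 0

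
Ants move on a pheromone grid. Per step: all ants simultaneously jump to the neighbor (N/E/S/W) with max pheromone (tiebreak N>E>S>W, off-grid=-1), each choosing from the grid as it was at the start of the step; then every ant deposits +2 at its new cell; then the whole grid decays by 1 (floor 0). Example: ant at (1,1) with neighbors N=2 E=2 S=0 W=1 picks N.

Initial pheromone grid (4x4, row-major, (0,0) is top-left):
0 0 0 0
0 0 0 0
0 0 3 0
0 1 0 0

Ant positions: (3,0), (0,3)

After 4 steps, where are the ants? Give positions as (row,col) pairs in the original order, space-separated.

Step 1: ant0:(3,0)->E->(3,1) | ant1:(0,3)->S->(1,3)
  grid max=2 at (2,2)
Step 2: ant0:(3,1)->N->(2,1) | ant1:(1,3)->N->(0,3)
  grid max=1 at (0,3)
Step 3: ant0:(2,1)->E->(2,2) | ant1:(0,3)->S->(1,3)
  grid max=2 at (2,2)
Step 4: ant0:(2,2)->N->(1,2) | ant1:(1,3)->N->(0,3)
  grid max=1 at (0,3)

(1,2) (0,3)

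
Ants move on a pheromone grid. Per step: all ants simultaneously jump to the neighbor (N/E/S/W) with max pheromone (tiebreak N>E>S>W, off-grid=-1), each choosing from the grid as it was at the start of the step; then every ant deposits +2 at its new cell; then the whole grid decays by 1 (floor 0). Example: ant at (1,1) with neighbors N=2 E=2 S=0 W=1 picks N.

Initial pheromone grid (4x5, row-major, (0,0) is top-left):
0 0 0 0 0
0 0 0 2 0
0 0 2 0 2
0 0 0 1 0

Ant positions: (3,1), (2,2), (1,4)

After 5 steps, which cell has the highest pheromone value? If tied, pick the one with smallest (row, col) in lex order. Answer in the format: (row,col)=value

Step 1: ant0:(3,1)->N->(2,1) | ant1:(2,2)->N->(1,2) | ant2:(1,4)->S->(2,4)
  grid max=3 at (2,4)
Step 2: ant0:(2,1)->E->(2,2) | ant1:(1,2)->E->(1,3) | ant2:(2,4)->N->(1,4)
  grid max=2 at (1,3)
Step 3: ant0:(2,2)->N->(1,2) | ant1:(1,3)->E->(1,4) | ant2:(1,4)->S->(2,4)
  grid max=3 at (2,4)
Step 4: ant0:(1,2)->E->(1,3) | ant1:(1,4)->S->(2,4) | ant2:(2,4)->N->(1,4)
  grid max=4 at (2,4)
Step 5: ant0:(1,3)->E->(1,4) | ant1:(2,4)->N->(1,4) | ant2:(1,4)->S->(2,4)
  grid max=6 at (1,4)
Final grid:
  0 0 0 0 0
  0 0 0 1 6
  0 0 0 0 5
  0 0 0 0 0
Max pheromone 6 at (1,4)

Answer: (1,4)=6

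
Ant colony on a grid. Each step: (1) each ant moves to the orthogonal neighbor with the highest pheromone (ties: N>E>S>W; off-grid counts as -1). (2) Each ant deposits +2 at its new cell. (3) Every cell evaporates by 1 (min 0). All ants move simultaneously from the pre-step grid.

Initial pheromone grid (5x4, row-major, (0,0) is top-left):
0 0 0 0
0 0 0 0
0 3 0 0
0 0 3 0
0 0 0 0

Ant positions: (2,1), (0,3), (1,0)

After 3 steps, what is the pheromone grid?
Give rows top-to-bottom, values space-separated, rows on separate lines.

After step 1: ants at (1,1),(1,3),(0,0)
  1 0 0 0
  0 1 0 1
  0 2 0 0
  0 0 2 0
  0 0 0 0
After step 2: ants at (2,1),(0,3),(0,1)
  0 1 0 1
  0 0 0 0
  0 3 0 0
  0 0 1 0
  0 0 0 0
After step 3: ants at (1,1),(1,3),(0,2)
  0 0 1 0
  0 1 0 1
  0 2 0 0
  0 0 0 0
  0 0 0 0

0 0 1 0
0 1 0 1
0 2 0 0
0 0 0 0
0 0 0 0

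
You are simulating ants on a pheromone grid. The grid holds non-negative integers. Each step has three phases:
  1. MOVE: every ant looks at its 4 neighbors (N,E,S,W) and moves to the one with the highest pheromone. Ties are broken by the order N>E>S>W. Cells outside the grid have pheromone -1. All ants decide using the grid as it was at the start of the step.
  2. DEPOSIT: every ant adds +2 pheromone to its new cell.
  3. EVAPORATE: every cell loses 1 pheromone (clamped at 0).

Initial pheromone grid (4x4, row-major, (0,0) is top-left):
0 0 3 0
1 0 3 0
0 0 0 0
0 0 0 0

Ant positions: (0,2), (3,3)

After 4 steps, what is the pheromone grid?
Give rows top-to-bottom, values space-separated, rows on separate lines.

After step 1: ants at (1,2),(2,3)
  0 0 2 0
  0 0 4 0
  0 0 0 1
  0 0 0 0
After step 2: ants at (0,2),(1,3)
  0 0 3 0
  0 0 3 1
  0 0 0 0
  0 0 0 0
After step 3: ants at (1,2),(1,2)
  0 0 2 0
  0 0 6 0
  0 0 0 0
  0 0 0 0
After step 4: ants at (0,2),(0,2)
  0 0 5 0
  0 0 5 0
  0 0 0 0
  0 0 0 0

0 0 5 0
0 0 5 0
0 0 0 0
0 0 0 0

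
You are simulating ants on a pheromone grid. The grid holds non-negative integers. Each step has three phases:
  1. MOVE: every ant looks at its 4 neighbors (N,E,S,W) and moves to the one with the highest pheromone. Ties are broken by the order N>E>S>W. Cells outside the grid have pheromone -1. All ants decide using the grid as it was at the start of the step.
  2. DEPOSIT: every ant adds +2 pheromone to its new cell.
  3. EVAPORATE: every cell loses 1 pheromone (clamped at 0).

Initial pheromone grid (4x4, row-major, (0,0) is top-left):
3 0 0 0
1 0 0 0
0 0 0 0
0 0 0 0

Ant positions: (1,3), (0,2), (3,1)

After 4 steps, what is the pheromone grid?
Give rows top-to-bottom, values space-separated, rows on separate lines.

After step 1: ants at (0,3),(0,3),(2,1)
  2 0 0 3
  0 0 0 0
  0 1 0 0
  0 0 0 0
After step 2: ants at (1,3),(1,3),(1,1)
  1 0 0 2
  0 1 0 3
  0 0 0 0
  0 0 0 0
After step 3: ants at (0,3),(0,3),(0,1)
  0 1 0 5
  0 0 0 2
  0 0 0 0
  0 0 0 0
After step 4: ants at (1,3),(1,3),(0,2)
  0 0 1 4
  0 0 0 5
  0 0 0 0
  0 0 0 0

0 0 1 4
0 0 0 5
0 0 0 0
0 0 0 0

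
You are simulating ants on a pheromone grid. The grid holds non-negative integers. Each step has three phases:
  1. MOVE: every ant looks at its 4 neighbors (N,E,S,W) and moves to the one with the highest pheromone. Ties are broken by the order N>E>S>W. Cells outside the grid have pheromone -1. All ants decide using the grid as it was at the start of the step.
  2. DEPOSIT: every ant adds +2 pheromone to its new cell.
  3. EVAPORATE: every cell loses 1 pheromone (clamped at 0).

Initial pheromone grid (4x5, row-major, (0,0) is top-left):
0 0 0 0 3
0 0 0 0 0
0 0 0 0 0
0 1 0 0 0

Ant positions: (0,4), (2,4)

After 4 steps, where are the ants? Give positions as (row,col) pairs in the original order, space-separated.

Step 1: ant0:(0,4)->S->(1,4) | ant1:(2,4)->N->(1,4)
  grid max=3 at (1,4)
Step 2: ant0:(1,4)->N->(0,4) | ant1:(1,4)->N->(0,4)
  grid max=5 at (0,4)
Step 3: ant0:(0,4)->S->(1,4) | ant1:(0,4)->S->(1,4)
  grid max=5 at (1,4)
Step 4: ant0:(1,4)->N->(0,4) | ant1:(1,4)->N->(0,4)
  grid max=7 at (0,4)

(0,4) (0,4)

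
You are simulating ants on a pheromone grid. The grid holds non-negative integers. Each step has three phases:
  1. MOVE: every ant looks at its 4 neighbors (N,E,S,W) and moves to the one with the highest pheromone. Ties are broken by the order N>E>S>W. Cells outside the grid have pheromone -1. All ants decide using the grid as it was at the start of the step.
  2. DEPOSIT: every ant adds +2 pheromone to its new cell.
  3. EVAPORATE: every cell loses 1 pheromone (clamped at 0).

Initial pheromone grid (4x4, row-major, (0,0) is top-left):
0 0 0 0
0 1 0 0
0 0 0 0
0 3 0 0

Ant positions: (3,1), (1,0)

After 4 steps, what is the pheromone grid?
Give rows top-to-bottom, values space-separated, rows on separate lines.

After step 1: ants at (2,1),(1,1)
  0 0 0 0
  0 2 0 0
  0 1 0 0
  0 2 0 0
After step 2: ants at (1,1),(2,1)
  0 0 0 0
  0 3 0 0
  0 2 0 0
  0 1 0 0
After step 3: ants at (2,1),(1,1)
  0 0 0 0
  0 4 0 0
  0 3 0 0
  0 0 0 0
After step 4: ants at (1,1),(2,1)
  0 0 0 0
  0 5 0 0
  0 4 0 0
  0 0 0 0

0 0 0 0
0 5 0 0
0 4 0 0
0 0 0 0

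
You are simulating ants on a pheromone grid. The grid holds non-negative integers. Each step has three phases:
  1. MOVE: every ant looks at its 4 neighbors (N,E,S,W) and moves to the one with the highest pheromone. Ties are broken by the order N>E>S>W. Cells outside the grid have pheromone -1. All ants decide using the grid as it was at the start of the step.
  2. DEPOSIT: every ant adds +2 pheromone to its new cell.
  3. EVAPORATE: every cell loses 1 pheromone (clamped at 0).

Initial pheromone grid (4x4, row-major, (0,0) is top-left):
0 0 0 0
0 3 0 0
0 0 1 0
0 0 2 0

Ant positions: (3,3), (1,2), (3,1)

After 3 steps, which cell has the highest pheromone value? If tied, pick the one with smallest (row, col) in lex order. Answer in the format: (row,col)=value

Step 1: ant0:(3,3)->W->(3,2) | ant1:(1,2)->W->(1,1) | ant2:(3,1)->E->(3,2)
  grid max=5 at (3,2)
Step 2: ant0:(3,2)->N->(2,2) | ant1:(1,1)->N->(0,1) | ant2:(3,2)->N->(2,2)
  grid max=4 at (3,2)
Step 3: ant0:(2,2)->S->(3,2) | ant1:(0,1)->S->(1,1) | ant2:(2,2)->S->(3,2)
  grid max=7 at (3,2)
Final grid:
  0 0 0 0
  0 4 0 0
  0 0 2 0
  0 0 7 0
Max pheromone 7 at (3,2)

Answer: (3,2)=7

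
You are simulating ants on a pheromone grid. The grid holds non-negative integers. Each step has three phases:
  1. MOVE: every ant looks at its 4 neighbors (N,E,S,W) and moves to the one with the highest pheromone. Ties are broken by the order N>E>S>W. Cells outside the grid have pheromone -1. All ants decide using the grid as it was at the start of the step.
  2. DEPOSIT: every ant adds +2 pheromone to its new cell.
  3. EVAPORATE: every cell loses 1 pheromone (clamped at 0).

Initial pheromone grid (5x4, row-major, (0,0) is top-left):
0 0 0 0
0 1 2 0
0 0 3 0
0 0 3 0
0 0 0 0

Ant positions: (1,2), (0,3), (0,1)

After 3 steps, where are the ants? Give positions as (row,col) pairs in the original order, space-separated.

Step 1: ant0:(1,2)->S->(2,2) | ant1:(0,3)->S->(1,3) | ant2:(0,1)->S->(1,1)
  grid max=4 at (2,2)
Step 2: ant0:(2,2)->S->(3,2) | ant1:(1,3)->W->(1,2) | ant2:(1,1)->E->(1,2)
  grid max=4 at (1,2)
Step 3: ant0:(3,2)->N->(2,2) | ant1:(1,2)->S->(2,2) | ant2:(1,2)->S->(2,2)
  grid max=8 at (2,2)

(2,2) (2,2) (2,2)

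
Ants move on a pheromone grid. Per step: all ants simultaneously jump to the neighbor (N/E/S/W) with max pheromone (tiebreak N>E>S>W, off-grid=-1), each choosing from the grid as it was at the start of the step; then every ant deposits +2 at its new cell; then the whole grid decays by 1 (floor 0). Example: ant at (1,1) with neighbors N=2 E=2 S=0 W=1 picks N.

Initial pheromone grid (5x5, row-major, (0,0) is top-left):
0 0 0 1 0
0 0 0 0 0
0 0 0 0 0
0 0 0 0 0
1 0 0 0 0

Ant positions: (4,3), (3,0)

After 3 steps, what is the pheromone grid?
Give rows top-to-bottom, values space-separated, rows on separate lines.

After step 1: ants at (3,3),(4,0)
  0 0 0 0 0
  0 0 0 0 0
  0 0 0 0 0
  0 0 0 1 0
  2 0 0 0 0
After step 2: ants at (2,3),(3,0)
  0 0 0 0 0
  0 0 0 0 0
  0 0 0 1 0
  1 0 0 0 0
  1 0 0 0 0
After step 3: ants at (1,3),(4,0)
  0 0 0 0 0
  0 0 0 1 0
  0 0 0 0 0
  0 0 0 0 0
  2 0 0 0 0

0 0 0 0 0
0 0 0 1 0
0 0 0 0 0
0 0 0 0 0
2 0 0 0 0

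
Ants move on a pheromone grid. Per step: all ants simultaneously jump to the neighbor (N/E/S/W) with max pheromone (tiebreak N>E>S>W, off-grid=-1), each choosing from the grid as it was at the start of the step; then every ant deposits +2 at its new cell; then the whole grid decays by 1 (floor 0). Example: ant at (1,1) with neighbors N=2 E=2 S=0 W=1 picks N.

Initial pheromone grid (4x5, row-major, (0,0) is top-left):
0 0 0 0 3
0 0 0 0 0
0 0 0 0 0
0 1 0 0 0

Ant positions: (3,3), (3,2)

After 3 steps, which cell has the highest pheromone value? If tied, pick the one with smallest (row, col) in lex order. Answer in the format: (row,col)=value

Answer: (3,1)=2

Derivation:
Step 1: ant0:(3,3)->N->(2,3) | ant1:(3,2)->W->(3,1)
  grid max=2 at (0,4)
Step 2: ant0:(2,3)->N->(1,3) | ant1:(3,1)->N->(2,1)
  grid max=1 at (0,4)
Step 3: ant0:(1,3)->N->(0,3) | ant1:(2,1)->S->(3,1)
  grid max=2 at (3,1)
Final grid:
  0 0 0 1 0
  0 0 0 0 0
  0 0 0 0 0
  0 2 0 0 0
Max pheromone 2 at (3,1)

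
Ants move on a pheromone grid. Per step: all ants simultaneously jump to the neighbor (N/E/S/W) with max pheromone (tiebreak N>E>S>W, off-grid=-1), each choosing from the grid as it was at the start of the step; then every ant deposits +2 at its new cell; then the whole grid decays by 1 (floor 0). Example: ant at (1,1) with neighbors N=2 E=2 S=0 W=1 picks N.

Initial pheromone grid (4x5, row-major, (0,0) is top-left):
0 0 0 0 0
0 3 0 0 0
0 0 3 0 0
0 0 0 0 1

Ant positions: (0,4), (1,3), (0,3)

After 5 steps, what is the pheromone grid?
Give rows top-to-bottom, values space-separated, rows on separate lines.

After step 1: ants at (1,4),(0,3),(0,4)
  0 0 0 1 1
  0 2 0 0 1
  0 0 2 0 0
  0 0 0 0 0
After step 2: ants at (0,4),(0,4),(1,4)
  0 0 0 0 4
  0 1 0 0 2
  0 0 1 0 0
  0 0 0 0 0
After step 3: ants at (1,4),(1,4),(0,4)
  0 0 0 0 5
  0 0 0 0 5
  0 0 0 0 0
  0 0 0 0 0
After step 4: ants at (0,4),(0,4),(1,4)
  0 0 0 0 8
  0 0 0 0 6
  0 0 0 0 0
  0 0 0 0 0
After step 5: ants at (1,4),(1,4),(0,4)
  0 0 0 0 9
  0 0 0 0 9
  0 0 0 0 0
  0 0 0 0 0

0 0 0 0 9
0 0 0 0 9
0 0 0 0 0
0 0 0 0 0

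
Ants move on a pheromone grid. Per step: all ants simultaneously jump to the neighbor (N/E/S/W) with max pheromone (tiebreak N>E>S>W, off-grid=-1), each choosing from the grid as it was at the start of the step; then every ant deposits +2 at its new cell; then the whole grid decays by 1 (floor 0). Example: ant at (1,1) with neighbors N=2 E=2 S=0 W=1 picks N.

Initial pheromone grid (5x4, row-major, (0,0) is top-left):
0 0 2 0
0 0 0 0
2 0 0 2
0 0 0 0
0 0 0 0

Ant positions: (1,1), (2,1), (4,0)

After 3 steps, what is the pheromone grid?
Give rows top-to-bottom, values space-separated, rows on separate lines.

After step 1: ants at (0,1),(2,0),(3,0)
  0 1 1 0
  0 0 0 0
  3 0 0 1
  1 0 0 0
  0 0 0 0
After step 2: ants at (0,2),(3,0),(2,0)
  0 0 2 0
  0 0 0 0
  4 0 0 0
  2 0 0 0
  0 0 0 0
After step 3: ants at (0,3),(2,0),(3,0)
  0 0 1 1
  0 0 0 0
  5 0 0 0
  3 0 0 0
  0 0 0 0

0 0 1 1
0 0 0 0
5 0 0 0
3 0 0 0
0 0 0 0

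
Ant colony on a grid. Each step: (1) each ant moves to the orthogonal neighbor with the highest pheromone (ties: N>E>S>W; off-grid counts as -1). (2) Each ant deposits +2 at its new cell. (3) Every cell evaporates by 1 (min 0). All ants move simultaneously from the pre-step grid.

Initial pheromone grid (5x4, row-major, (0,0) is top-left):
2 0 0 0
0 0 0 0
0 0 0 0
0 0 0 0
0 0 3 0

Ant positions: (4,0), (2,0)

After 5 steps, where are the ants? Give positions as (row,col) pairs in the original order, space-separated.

Step 1: ant0:(4,0)->N->(3,0) | ant1:(2,0)->N->(1,0)
  grid max=2 at (4,2)
Step 2: ant0:(3,0)->N->(2,0) | ant1:(1,0)->N->(0,0)
  grid max=2 at (0,0)
Step 3: ant0:(2,0)->N->(1,0) | ant1:(0,0)->E->(0,1)
  grid max=1 at (0,0)
Step 4: ant0:(1,0)->N->(0,0) | ant1:(0,1)->W->(0,0)
  grid max=4 at (0,0)
Step 5: ant0:(0,0)->E->(0,1) | ant1:(0,0)->E->(0,1)
  grid max=3 at (0,0)

(0,1) (0,1)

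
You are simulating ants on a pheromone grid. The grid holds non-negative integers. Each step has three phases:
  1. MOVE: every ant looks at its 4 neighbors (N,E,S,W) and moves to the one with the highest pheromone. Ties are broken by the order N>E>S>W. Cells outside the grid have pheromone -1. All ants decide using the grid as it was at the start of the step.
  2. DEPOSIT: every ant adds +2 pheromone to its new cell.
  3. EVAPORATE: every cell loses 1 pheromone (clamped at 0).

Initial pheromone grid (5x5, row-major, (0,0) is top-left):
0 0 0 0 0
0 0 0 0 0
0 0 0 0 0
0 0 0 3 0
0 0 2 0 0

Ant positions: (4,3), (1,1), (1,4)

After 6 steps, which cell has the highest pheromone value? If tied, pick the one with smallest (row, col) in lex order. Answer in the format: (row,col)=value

Step 1: ant0:(4,3)->N->(3,3) | ant1:(1,1)->N->(0,1) | ant2:(1,4)->N->(0,4)
  grid max=4 at (3,3)
Step 2: ant0:(3,3)->N->(2,3) | ant1:(0,1)->E->(0,2) | ant2:(0,4)->S->(1,4)
  grid max=3 at (3,3)
Step 3: ant0:(2,3)->S->(3,3) | ant1:(0,2)->E->(0,3) | ant2:(1,4)->N->(0,4)
  grid max=4 at (3,3)
Step 4: ant0:(3,3)->N->(2,3) | ant1:(0,3)->E->(0,4) | ant2:(0,4)->W->(0,3)
  grid max=3 at (3,3)
Step 5: ant0:(2,3)->S->(3,3) | ant1:(0,4)->W->(0,3) | ant2:(0,3)->E->(0,4)
  grid max=4 at (3,3)
Step 6: ant0:(3,3)->N->(2,3) | ant1:(0,3)->E->(0,4) | ant2:(0,4)->W->(0,3)
  grid max=4 at (0,3)
Final grid:
  0 0 0 4 4
  0 0 0 0 0
  0 0 0 1 0
  0 0 0 3 0
  0 0 0 0 0
Max pheromone 4 at (0,3)

Answer: (0,3)=4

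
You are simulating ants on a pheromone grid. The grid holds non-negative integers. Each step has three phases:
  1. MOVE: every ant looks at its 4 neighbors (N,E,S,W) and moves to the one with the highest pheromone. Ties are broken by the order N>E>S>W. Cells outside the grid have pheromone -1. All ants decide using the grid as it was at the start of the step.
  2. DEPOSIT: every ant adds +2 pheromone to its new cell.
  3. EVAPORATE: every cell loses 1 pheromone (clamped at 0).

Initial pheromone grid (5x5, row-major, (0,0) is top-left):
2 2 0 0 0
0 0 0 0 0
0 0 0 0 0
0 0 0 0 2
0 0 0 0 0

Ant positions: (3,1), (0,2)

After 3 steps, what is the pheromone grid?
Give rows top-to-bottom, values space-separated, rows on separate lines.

After step 1: ants at (2,1),(0,1)
  1 3 0 0 0
  0 0 0 0 0
  0 1 0 0 0
  0 0 0 0 1
  0 0 0 0 0
After step 2: ants at (1,1),(0,0)
  2 2 0 0 0
  0 1 0 0 0
  0 0 0 0 0
  0 0 0 0 0
  0 0 0 0 0
After step 3: ants at (0,1),(0,1)
  1 5 0 0 0
  0 0 0 0 0
  0 0 0 0 0
  0 0 0 0 0
  0 0 0 0 0

1 5 0 0 0
0 0 0 0 0
0 0 0 0 0
0 0 0 0 0
0 0 0 0 0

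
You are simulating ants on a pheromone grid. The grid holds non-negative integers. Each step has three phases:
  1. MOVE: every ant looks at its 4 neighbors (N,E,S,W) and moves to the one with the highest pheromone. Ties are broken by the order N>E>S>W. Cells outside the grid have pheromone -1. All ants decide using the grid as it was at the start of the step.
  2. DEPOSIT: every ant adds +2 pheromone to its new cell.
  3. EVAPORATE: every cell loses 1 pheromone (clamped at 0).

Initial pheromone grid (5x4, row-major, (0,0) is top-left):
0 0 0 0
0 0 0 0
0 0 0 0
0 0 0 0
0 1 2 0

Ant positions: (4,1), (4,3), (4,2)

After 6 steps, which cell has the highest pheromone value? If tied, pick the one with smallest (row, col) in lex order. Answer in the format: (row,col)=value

Answer: (4,2)=14

Derivation:
Step 1: ant0:(4,1)->E->(4,2) | ant1:(4,3)->W->(4,2) | ant2:(4,2)->W->(4,1)
  grid max=5 at (4,2)
Step 2: ant0:(4,2)->W->(4,1) | ant1:(4,2)->W->(4,1) | ant2:(4,1)->E->(4,2)
  grid max=6 at (4,2)
Step 3: ant0:(4,1)->E->(4,2) | ant1:(4,1)->E->(4,2) | ant2:(4,2)->W->(4,1)
  grid max=9 at (4,2)
Step 4: ant0:(4,2)->W->(4,1) | ant1:(4,2)->W->(4,1) | ant2:(4,1)->E->(4,2)
  grid max=10 at (4,2)
Step 5: ant0:(4,1)->E->(4,2) | ant1:(4,1)->E->(4,2) | ant2:(4,2)->W->(4,1)
  grid max=13 at (4,2)
Step 6: ant0:(4,2)->W->(4,1) | ant1:(4,2)->W->(4,1) | ant2:(4,1)->E->(4,2)
  grid max=14 at (4,2)
Final grid:
  0 0 0 0
  0 0 0 0
  0 0 0 0
  0 0 0 0
  0 13 14 0
Max pheromone 14 at (4,2)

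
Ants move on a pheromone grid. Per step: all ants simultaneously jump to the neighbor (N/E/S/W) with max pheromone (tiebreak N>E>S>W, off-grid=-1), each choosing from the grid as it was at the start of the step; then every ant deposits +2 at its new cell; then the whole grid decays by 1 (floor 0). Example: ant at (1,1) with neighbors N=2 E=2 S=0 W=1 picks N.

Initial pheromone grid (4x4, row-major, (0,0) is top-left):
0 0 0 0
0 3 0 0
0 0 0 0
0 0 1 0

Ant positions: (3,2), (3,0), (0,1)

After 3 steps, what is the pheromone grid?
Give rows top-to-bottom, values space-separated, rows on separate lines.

After step 1: ants at (2,2),(2,0),(1,1)
  0 0 0 0
  0 4 0 0
  1 0 1 0
  0 0 0 0
After step 2: ants at (1,2),(1,0),(0,1)
  0 1 0 0
  1 3 1 0
  0 0 0 0
  0 0 0 0
After step 3: ants at (1,1),(1,1),(1,1)
  0 0 0 0
  0 8 0 0
  0 0 0 0
  0 0 0 0

0 0 0 0
0 8 0 0
0 0 0 0
0 0 0 0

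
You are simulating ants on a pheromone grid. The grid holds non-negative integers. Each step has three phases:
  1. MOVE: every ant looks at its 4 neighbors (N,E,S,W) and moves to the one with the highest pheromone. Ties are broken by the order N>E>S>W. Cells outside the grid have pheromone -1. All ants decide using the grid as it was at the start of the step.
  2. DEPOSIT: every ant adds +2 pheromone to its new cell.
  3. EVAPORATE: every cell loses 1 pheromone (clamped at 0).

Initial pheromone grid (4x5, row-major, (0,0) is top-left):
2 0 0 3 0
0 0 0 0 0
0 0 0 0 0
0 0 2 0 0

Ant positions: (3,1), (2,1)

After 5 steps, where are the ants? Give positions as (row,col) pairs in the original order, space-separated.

Step 1: ant0:(3,1)->E->(3,2) | ant1:(2,1)->N->(1,1)
  grid max=3 at (3,2)
Step 2: ant0:(3,2)->N->(2,2) | ant1:(1,1)->N->(0,1)
  grid max=2 at (3,2)
Step 3: ant0:(2,2)->S->(3,2) | ant1:(0,1)->E->(0,2)
  grid max=3 at (3,2)
Step 4: ant0:(3,2)->N->(2,2) | ant1:(0,2)->E->(0,3)
  grid max=2 at (3,2)
Step 5: ant0:(2,2)->S->(3,2) | ant1:(0,3)->E->(0,4)
  grid max=3 at (3,2)

(3,2) (0,4)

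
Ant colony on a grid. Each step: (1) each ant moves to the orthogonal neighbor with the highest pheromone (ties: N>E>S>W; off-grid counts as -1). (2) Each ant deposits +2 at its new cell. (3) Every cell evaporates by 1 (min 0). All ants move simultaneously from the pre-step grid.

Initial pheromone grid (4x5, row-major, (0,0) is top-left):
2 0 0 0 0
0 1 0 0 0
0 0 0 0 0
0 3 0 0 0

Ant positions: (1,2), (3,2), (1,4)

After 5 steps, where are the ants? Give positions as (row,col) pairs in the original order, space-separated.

Step 1: ant0:(1,2)->W->(1,1) | ant1:(3,2)->W->(3,1) | ant2:(1,4)->N->(0,4)
  grid max=4 at (3,1)
Step 2: ant0:(1,1)->N->(0,1) | ant1:(3,1)->N->(2,1) | ant2:(0,4)->S->(1,4)
  grid max=3 at (3,1)
Step 3: ant0:(0,1)->S->(1,1) | ant1:(2,1)->S->(3,1) | ant2:(1,4)->N->(0,4)
  grid max=4 at (3,1)
Step 4: ant0:(1,1)->N->(0,1) | ant1:(3,1)->N->(2,1) | ant2:(0,4)->S->(1,4)
  grid max=3 at (3,1)
Step 5: ant0:(0,1)->S->(1,1) | ant1:(2,1)->S->(3,1) | ant2:(1,4)->N->(0,4)
  grid max=4 at (3,1)

(1,1) (3,1) (0,4)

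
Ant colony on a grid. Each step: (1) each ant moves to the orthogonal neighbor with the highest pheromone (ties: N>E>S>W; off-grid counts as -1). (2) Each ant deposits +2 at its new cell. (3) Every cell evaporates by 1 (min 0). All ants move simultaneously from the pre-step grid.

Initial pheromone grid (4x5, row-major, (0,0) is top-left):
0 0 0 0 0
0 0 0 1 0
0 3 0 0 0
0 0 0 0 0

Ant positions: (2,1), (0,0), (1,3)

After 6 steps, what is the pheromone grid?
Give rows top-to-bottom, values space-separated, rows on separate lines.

After step 1: ants at (1,1),(0,1),(0,3)
  0 1 0 1 0
  0 1 0 0 0
  0 2 0 0 0
  0 0 0 0 0
After step 2: ants at (2,1),(1,1),(0,4)
  0 0 0 0 1
  0 2 0 0 0
  0 3 0 0 0
  0 0 0 0 0
After step 3: ants at (1,1),(2,1),(1,4)
  0 0 0 0 0
  0 3 0 0 1
  0 4 0 0 0
  0 0 0 0 0
After step 4: ants at (2,1),(1,1),(0,4)
  0 0 0 0 1
  0 4 0 0 0
  0 5 0 0 0
  0 0 0 0 0
After step 5: ants at (1,1),(2,1),(1,4)
  0 0 0 0 0
  0 5 0 0 1
  0 6 0 0 0
  0 0 0 0 0
After step 6: ants at (2,1),(1,1),(0,4)
  0 0 0 0 1
  0 6 0 0 0
  0 7 0 0 0
  0 0 0 0 0

0 0 0 0 1
0 6 0 0 0
0 7 0 0 0
0 0 0 0 0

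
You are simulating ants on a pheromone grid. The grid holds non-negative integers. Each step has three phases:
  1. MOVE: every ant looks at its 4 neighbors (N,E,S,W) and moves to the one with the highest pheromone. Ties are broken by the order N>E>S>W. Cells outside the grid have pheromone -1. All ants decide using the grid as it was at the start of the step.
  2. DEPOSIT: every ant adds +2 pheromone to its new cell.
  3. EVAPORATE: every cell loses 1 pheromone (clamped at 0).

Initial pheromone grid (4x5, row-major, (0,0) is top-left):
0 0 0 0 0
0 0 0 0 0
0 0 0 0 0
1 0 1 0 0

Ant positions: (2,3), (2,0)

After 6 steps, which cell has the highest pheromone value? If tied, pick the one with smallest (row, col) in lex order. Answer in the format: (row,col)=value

Answer: (1,4)=1

Derivation:
Step 1: ant0:(2,3)->N->(1,3) | ant1:(2,0)->S->(3,0)
  grid max=2 at (3,0)
Step 2: ant0:(1,3)->N->(0,3) | ant1:(3,0)->N->(2,0)
  grid max=1 at (0,3)
Step 3: ant0:(0,3)->E->(0,4) | ant1:(2,0)->S->(3,0)
  grid max=2 at (3,0)
Step 4: ant0:(0,4)->S->(1,4) | ant1:(3,0)->N->(2,0)
  grid max=1 at (1,4)
Step 5: ant0:(1,4)->N->(0,4) | ant1:(2,0)->S->(3,0)
  grid max=2 at (3,0)
Step 6: ant0:(0,4)->S->(1,4) | ant1:(3,0)->N->(2,0)
  grid max=1 at (1,4)
Final grid:
  0 0 0 0 0
  0 0 0 0 1
  1 0 0 0 0
  1 0 0 0 0
Max pheromone 1 at (1,4)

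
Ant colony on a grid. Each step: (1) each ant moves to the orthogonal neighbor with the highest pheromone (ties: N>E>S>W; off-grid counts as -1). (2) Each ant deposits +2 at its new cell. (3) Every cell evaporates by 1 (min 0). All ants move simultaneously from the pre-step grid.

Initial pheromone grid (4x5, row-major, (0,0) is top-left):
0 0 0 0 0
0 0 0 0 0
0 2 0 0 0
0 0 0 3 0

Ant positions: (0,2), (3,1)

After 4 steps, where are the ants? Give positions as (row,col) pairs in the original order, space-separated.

Step 1: ant0:(0,2)->E->(0,3) | ant1:(3,1)->N->(2,1)
  grid max=3 at (2,1)
Step 2: ant0:(0,3)->E->(0,4) | ant1:(2,1)->N->(1,1)
  grid max=2 at (2,1)
Step 3: ant0:(0,4)->S->(1,4) | ant1:(1,1)->S->(2,1)
  grid max=3 at (2,1)
Step 4: ant0:(1,4)->N->(0,4) | ant1:(2,1)->N->(1,1)
  grid max=2 at (2,1)

(0,4) (1,1)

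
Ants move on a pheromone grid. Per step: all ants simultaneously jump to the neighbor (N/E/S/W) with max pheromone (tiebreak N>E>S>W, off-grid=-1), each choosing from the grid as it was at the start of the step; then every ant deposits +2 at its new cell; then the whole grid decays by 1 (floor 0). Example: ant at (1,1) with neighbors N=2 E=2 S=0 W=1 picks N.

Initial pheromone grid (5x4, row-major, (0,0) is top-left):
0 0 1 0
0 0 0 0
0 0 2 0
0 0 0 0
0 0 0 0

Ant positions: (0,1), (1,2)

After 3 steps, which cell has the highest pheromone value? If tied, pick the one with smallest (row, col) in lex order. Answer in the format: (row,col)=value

Step 1: ant0:(0,1)->E->(0,2) | ant1:(1,2)->S->(2,2)
  grid max=3 at (2,2)
Step 2: ant0:(0,2)->E->(0,3) | ant1:(2,2)->N->(1,2)
  grid max=2 at (2,2)
Step 3: ant0:(0,3)->W->(0,2) | ant1:(1,2)->S->(2,2)
  grid max=3 at (2,2)
Final grid:
  0 0 2 0
  0 0 0 0
  0 0 3 0
  0 0 0 0
  0 0 0 0
Max pheromone 3 at (2,2)

Answer: (2,2)=3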